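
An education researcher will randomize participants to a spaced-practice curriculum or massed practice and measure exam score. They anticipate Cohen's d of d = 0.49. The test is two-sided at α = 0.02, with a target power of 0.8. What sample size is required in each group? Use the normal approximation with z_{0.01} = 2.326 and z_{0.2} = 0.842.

For two independent groups with equal n: n = 2·((z_{α/2} + z_β) / d)².
z_{α/2} + z_β = 2.326 + 0.842 = 3.168.
n = 2 × (3.168 / 0.49)² = 2 × 6.465² = 2 × 41.80 = 83.6.
Round up to the next whole participant.

n = 84 per group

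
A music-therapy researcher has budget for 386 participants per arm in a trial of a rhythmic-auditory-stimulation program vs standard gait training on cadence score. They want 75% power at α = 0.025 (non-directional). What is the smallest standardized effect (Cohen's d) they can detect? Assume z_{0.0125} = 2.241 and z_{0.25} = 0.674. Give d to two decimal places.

d_min ≈ 0.21

For two independent groups of n = 386 each: d_min = (z_{α/2} + z_β)·√(2/n).
z-sum = 2.241 + 0.674 = 2.915.
d_min = 2.915 × √(2/386) = 2.915 × 0.0720 = 0.210.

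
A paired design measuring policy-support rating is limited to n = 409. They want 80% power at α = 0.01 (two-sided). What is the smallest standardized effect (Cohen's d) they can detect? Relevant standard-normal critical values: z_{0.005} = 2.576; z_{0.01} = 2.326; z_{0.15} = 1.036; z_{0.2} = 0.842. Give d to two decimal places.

d_min ≈ 0.17

For a single sample (or paired design) of n = 409: d_min = (z_{α/2} + z_β)/√n.
z-sum = 2.576 + 0.842 = 3.418.
d_min = 3.418 / √409 = 3.418 / 20.224 = 0.169.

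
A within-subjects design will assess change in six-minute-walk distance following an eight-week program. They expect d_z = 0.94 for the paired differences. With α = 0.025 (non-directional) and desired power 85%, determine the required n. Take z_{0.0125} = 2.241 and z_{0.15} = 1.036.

n = 13 pairs

For a paired (one-sample on differences) test: n = ((z_{α/2} + z_β) / d)².
z_{α/2} + z_β = 2.241 + 1.036 = 3.277.
n = (3.277 / 0.94)² = 3.486² = 12.15.
Round up.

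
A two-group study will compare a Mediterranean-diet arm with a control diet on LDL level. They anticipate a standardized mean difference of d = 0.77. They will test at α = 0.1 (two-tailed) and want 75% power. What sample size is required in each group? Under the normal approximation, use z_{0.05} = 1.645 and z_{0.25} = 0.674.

For two independent groups with equal n: n = 2·((z_{α/2} + z_β) / d)².
z_{α/2} + z_β = 1.645 + 0.674 = 2.319.
n = 2 × (2.319 / 0.77)² = 2 × 3.012² = 2 × 9.07 = 18.1.
Round up to the next whole participant.

n = 19 per group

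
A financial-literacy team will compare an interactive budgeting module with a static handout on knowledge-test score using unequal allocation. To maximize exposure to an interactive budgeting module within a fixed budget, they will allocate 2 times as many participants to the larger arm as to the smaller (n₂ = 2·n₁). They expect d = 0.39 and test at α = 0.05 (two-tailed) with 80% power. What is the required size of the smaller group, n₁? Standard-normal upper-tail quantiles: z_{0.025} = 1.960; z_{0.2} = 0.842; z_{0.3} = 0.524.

n₁ = 78

With allocation ratio k = n₂/n₁ = 2, Var(x̄₁−x̄₂) = σ²(1/n₁ + 1/(k·n₁)) = σ²·(k+1)/(k·n₁).
So n₁ = (1 + 1/k)·((z_{α/2} + z_β)/d)² = 1.500 × (2.802/0.39)².
n₁ = 1.500 × 51.62 = 77.4.
Round up: n₁ = 78, giving n₂ = 2 × 78 = 156.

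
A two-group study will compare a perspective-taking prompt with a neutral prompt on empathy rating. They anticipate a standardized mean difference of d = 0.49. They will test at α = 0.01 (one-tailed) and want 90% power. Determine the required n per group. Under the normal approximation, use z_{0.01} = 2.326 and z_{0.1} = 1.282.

For two independent groups with equal n: n = 2·((z_{α} + z_β) / d)².
z_{α} + z_β = 2.326 + 1.282 = 3.608.
n = 2 × (3.608 / 0.49)² = 2 × 7.363² = 2 × 54.22 = 108.4.
Round up to the next whole participant.

n = 109 per group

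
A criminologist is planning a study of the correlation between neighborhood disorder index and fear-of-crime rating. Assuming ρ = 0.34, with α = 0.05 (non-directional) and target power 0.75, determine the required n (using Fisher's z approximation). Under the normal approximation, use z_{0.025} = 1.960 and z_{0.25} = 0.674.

Fisher's z: C = ½·ln((1+r)/(1−r)) = ½·ln(2.0303) = 0.3541.
n = ((z_{α/2} + z_β)/C)² + 3.
(1.960 + 0.674) / 0.3541 = 2.634 / 0.3541 = 7.439.
n = 7.439² + 3 = 55.33 + 3 = 58.3.
Round up.

n = 59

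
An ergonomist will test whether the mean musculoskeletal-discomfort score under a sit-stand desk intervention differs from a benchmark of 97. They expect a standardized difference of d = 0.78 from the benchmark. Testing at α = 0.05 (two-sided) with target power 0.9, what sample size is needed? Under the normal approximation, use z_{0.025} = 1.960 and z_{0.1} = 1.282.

n = 18

For a one-sample test: n = ((z_{α/2} + z_β) / d)².
z_{α/2} + z_β = 1.960 + 1.282 = 3.242.
n = (3.242 / 0.78)² = 4.156² = 17.28.
Round up.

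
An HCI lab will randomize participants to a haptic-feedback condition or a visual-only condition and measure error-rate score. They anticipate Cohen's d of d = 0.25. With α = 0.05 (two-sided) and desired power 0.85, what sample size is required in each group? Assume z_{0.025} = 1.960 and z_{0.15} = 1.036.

For two independent groups with equal n: n = 2·((z_{α/2} + z_β) / d)².
z_{α/2} + z_β = 1.960 + 1.036 = 2.996.
n = 2 × (2.996 / 0.25)² = 2 × 11.984² = 2 × 143.62 = 287.2.
Round up to the next whole participant.

n = 288 per group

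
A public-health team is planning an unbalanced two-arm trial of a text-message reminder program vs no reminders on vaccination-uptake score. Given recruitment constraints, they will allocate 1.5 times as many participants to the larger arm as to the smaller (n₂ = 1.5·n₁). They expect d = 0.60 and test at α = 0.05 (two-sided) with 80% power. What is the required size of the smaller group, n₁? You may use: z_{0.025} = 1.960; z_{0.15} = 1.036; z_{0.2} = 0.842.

n₁ = 37

With allocation ratio k = n₂/n₁ = 1.5, Var(x̄₁−x̄₂) = σ²(1/n₁ + 1/(k·n₁)) = σ²·(k+1)/(k·n₁).
So n₁ = (1 + 1/k)·((z_{α/2} + z_β)/d)² = 1.667 × (2.802/0.60)².
n₁ = 1.667 × 21.81 = 36.3.
Round up: n₁ = 37, giving n₂ = ⌈1.5 × 37⌉ = ⌈55.5⌉ = 56.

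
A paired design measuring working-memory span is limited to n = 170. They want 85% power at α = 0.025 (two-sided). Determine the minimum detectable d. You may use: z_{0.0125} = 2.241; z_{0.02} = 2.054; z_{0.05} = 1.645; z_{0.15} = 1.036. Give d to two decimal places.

For a single sample (or paired design) of n = 170: d_min = (z_{α/2} + z_β)/√n.
z-sum = 2.241 + 1.036 = 3.277.
d_min = 3.277 / √170 = 3.277 / 13.038 = 0.251.

d_min ≈ 0.25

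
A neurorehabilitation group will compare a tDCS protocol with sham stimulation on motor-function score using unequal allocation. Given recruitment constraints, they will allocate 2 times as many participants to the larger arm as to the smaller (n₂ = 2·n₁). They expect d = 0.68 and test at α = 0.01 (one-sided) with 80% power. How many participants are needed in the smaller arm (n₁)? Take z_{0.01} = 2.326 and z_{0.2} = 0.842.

With allocation ratio k = n₂/n₁ = 2, Var(x̄₁−x̄₂) = σ²(1/n₁ + 1/(k·n₁)) = σ²·(k+1)/(k·n₁).
So n₁ = (1 + 1/k)·((z_{α} + z_β)/d)² = 1.500 × (3.168/0.68)².
n₁ = 1.500 × 21.70 = 32.6.
Round up: n₁ = 33, giving n₂ = 2 × 33 = 66.

n₁ = 33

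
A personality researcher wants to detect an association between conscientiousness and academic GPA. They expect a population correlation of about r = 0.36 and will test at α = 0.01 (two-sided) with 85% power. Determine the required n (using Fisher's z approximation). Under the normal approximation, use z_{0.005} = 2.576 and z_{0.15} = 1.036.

n = 95

Fisher's z: C = ½·ln((1+r)/(1−r)) = ½·ln(2.1250) = 0.3769.
n = ((z_{α/2} + z_β)/C)² + 3.
(2.576 + 1.036) / 0.3769 = 3.612 / 0.3769 = 9.583.
n = 9.583² + 3 = 91.84 + 3 = 94.8.
Round up.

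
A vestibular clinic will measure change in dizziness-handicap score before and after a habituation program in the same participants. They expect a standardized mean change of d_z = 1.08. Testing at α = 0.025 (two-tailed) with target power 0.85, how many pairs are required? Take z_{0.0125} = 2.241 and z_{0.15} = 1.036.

For a paired (one-sample on differences) test: n = ((z_{α/2} + z_β) / d)².
z_{α/2} + z_β = 2.241 + 1.036 = 3.277.
n = (3.277 / 1.08)² = 3.034² = 9.21.
Round up.

n = 10 pairs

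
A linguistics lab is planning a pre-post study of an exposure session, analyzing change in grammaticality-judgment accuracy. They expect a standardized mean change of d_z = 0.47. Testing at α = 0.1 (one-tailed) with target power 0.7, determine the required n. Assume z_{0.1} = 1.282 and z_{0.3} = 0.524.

For a paired (one-sample on differences) test: n = ((z_{α} + z_β) / d)².
z_{α} + z_β = 1.282 + 0.524 = 1.806.
n = (1.806 / 0.47)² = 3.843² = 14.77.
Round up.

n = 15 pairs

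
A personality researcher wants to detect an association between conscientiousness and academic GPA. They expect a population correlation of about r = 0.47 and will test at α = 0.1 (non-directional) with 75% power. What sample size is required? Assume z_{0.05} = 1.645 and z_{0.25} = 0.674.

Fisher's z: C = ½·ln((1+r)/(1−r)) = ½·ln(2.7736) = 0.5101.
n = ((z_{α/2} + z_β)/C)² + 3.
(1.645 + 0.674) / 0.5101 = 2.319 / 0.5101 = 4.546.
n = 4.546² + 3 = 20.67 + 3 = 23.7.
Round up.

n = 24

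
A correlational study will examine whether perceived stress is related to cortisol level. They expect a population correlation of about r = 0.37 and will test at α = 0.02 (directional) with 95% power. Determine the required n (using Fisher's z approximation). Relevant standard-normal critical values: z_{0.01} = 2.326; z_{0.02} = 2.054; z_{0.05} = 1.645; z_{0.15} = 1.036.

n = 94

Fisher's z: C = ½·ln((1+r)/(1−r)) = ½·ln(2.1746) = 0.3884.
n = ((z_{α} + z_β)/C)² + 3.
(2.054 + 1.645) / 0.3884 = 3.699 / 0.3884 = 9.524.
n = 9.524² + 3 = 90.70 + 3 = 93.7.
Round up.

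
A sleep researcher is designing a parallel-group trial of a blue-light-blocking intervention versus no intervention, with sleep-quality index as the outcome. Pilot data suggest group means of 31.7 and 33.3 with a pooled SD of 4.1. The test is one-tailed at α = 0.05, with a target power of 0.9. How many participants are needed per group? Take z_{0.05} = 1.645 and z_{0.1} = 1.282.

n = 113 per group

Cohen's d = |M₁ − M₂| / SD_pooled = |31.7 − 33.3| / 4.1 = 1.6 / 4.1 = 0.390.
For two independent groups with equal n: n = 2·((z_{α} + z_β) / d)².
z_{α} + z_β = 1.645 + 1.282 = 2.927.
n = 2 × (2.927 / 0.390)² = 2 × 7.505² = 2 × 56.33 = 112.7.
Round up to the next whole participant.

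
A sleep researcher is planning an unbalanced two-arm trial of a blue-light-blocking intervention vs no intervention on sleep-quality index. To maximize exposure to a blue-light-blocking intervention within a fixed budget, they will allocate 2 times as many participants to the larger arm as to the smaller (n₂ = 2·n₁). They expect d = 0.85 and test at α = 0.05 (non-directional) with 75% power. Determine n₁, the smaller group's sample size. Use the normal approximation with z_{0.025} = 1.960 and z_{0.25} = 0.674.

With allocation ratio k = n₂/n₁ = 2, Var(x̄₁−x̄₂) = σ²(1/n₁ + 1/(k·n₁)) = σ²·(k+1)/(k·n₁).
So n₁ = (1 + 1/k)·((z_{α/2} + z_β)/d)² = 1.500 × (2.634/0.85)².
n₁ = 1.500 × 9.60 = 14.4.
Round up: n₁ = 15, giving n₂ = 2 × 15 = 30.

n₁ = 15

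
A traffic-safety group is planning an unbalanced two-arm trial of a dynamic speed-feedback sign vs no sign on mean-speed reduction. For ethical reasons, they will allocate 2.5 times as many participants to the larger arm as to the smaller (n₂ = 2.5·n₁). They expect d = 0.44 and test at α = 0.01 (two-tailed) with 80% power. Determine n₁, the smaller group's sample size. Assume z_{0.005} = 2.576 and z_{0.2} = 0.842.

With allocation ratio k = n₂/n₁ = 2.5, Var(x̄₁−x̄₂) = σ²(1/n₁ + 1/(k·n₁)) = σ²·(k+1)/(k·n₁).
So n₁ = (1 + 1/k)·((z_{α/2} + z_β)/d)² = 1.400 × (3.418/0.44)².
n₁ = 1.400 × 60.34 = 84.5.
Round up: n₁ = 85, giving n₂ = ⌈2.5 × 85⌉ = ⌈212.5⌉ = 213.

n₁ = 85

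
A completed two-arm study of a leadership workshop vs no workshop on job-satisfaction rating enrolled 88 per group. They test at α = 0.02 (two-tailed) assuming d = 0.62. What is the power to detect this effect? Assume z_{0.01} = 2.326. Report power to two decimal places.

power ≈ 0.96

For two equal groups, power = Φ(d·√(n/2) − z_{α/2}).
d·√(n/2) = 0.62 × √(88/2) = 0.62 × 6.633 = 4.113.
z_β = 4.113 − 2.326 = 1.787.
Power = Φ(1.787) = 0.963.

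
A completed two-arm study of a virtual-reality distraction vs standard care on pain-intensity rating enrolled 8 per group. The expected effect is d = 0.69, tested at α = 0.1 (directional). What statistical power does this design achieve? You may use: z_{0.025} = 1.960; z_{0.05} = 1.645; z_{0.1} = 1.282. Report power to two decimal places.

For two equal groups, power = Φ(d·√(n/2) − z_{α}).
d·√(n/2) = 0.69 × √(8/2) = 0.69 × 2.000 = 1.380.
z_β = 1.380 − 1.282 = 0.098.
Power = Φ(0.098) = 0.539.

power ≈ 0.54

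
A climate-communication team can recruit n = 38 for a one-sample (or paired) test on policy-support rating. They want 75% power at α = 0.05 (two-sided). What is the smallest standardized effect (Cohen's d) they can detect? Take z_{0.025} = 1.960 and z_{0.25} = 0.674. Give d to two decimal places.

For a single sample (or paired design) of n = 38: d_min = (z_{α/2} + z_β)/√n.
z-sum = 1.960 + 0.674 = 2.634.
d_min = 2.634 / √38 = 2.634 / 6.164 = 0.427.

d_min ≈ 0.43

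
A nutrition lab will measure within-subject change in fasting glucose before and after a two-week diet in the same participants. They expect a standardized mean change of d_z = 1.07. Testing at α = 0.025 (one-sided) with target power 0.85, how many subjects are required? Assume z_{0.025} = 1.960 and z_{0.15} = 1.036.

For a paired (one-sample on differences) test: n = ((z_{α} + z_β) / d)².
z_{α} + z_β = 1.960 + 1.036 = 2.996.
n = (2.996 / 1.07)² = 2.800² = 7.84.
Round up.

n = 8 pairs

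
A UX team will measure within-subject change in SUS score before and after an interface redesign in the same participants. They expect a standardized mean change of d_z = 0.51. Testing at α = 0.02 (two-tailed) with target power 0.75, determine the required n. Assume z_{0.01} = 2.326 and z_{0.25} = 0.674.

For a paired (one-sample on differences) test: n = ((z_{α/2} + z_β) / d)².
z_{α/2} + z_β = 2.326 + 0.674 = 3.000.
n = (3.000 / 0.51)² = 5.882² = 34.60.
Round up.

n = 35 pairs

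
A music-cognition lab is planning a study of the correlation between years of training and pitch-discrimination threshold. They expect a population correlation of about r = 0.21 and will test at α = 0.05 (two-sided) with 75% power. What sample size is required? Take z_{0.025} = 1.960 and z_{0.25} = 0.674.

n = 156

Fisher's z: C = ½·ln((1+r)/(1−r)) = ½·ln(1.5316) = 0.2132.
n = ((z_{α/2} + z_β)/C)² + 3.
(1.960 + 0.674) / 0.2132 = 2.634 / 0.2132 = 12.355.
n = 12.355² + 3 = 152.64 + 3 = 155.6.
Round up.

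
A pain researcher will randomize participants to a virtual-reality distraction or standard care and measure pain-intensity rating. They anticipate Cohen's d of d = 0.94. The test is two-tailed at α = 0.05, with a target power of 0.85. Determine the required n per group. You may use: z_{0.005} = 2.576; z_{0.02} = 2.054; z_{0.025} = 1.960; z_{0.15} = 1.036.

n = 21 per group

For two independent groups with equal n: n = 2·((z_{α/2} + z_β) / d)².
z_{α/2} + z_β = 1.960 + 1.036 = 2.996.
n = 2 × (2.996 / 0.94)² = 2 × 3.187² = 2 × 10.16 = 20.3.
Round up to the next whole participant.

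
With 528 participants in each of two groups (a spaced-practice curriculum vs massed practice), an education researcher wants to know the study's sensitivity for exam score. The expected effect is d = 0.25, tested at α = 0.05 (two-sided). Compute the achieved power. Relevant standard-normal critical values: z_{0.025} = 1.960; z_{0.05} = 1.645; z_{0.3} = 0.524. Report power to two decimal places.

power ≈ 0.98

For two equal groups, power = Φ(d·√(n/2) − z_{α/2}).
d·√(n/2) = 0.25 × √(528/2) = 0.25 × 16.248 = 4.062.
z_β = 4.062 − 1.960 = 2.102.
Power = Φ(2.102) = 0.982.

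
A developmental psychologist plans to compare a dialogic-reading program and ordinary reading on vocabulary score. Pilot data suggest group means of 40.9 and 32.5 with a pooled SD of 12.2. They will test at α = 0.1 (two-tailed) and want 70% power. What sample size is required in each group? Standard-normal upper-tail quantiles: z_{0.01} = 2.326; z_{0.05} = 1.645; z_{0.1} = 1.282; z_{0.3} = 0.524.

n = 20 per group

Cohen's d = |M₁ − M₂| / SD_pooled = |40.9 − 32.5| / 12.2 = 8.4 / 12.2 = 0.689.
For two independent groups with equal n: n = 2·((z_{α/2} + z_β) / d)².
z_{α/2} + z_β = 1.645 + 0.524 = 2.169.
n = 2 × (2.169 / 0.689)² = 2 × 3.148² = 2 × 9.91 = 19.8.
Round up to the next whole participant.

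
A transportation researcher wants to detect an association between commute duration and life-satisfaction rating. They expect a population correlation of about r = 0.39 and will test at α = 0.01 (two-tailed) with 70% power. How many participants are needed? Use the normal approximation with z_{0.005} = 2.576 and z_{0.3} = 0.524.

Fisher's z: C = ½·ln((1+r)/(1−r)) = ½·ln(2.2787) = 0.4118.
n = ((z_{α/2} + z_β)/C)² + 3.
(2.576 + 0.524) / 0.4118 = 3.100 / 0.4118 = 7.528.
n = 7.528² + 3 = 56.67 + 3 = 59.7.
Round up.

n = 60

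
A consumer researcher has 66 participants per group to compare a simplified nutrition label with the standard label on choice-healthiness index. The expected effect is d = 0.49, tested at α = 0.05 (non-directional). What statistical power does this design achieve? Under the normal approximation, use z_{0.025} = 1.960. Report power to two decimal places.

power ≈ 0.80

For two equal groups, power = Φ(d·√(n/2) − z_{α/2}).
d·√(n/2) = 0.49 × √(66/2) = 0.49 × 5.745 = 2.815.
z_β = 2.815 − 1.960 = 0.855.
Power = Φ(0.855) = 0.804.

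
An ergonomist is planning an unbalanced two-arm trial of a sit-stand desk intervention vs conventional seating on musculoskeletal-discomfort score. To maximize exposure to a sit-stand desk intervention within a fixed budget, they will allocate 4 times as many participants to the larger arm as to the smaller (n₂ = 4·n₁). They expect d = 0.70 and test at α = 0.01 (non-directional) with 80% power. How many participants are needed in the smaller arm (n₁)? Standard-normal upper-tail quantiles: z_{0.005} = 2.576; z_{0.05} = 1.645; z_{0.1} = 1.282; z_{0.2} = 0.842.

With allocation ratio k = n₂/n₁ = 4, Var(x̄₁−x̄₂) = σ²(1/n₁ + 1/(k·n₁)) = σ²·(k+1)/(k·n₁).
So n₁ = (1 + 1/k)·((z_{α/2} + z_β)/d)² = 1.250 × (3.418/0.70)².
n₁ = 1.250 × 23.84 = 29.8.
Round up: n₁ = 30, giving n₂ = 4 × 30 = 120.

n₁ = 30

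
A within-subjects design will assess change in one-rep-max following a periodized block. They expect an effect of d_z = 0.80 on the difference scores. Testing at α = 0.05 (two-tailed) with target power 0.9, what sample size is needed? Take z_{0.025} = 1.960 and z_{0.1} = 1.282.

n = 17 pairs

For a paired (one-sample on differences) test: n = ((z_{α/2} + z_β) / d)².
z_{α/2} + z_β = 1.960 + 1.282 = 3.242.
n = (3.242 / 0.80)² = 4.052² = 16.42.
Round up.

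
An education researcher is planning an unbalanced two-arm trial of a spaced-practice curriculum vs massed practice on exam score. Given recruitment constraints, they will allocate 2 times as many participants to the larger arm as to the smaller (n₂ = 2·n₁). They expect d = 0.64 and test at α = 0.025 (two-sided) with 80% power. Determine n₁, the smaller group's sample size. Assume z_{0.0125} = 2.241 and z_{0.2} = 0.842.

With allocation ratio k = n₂/n₁ = 2, Var(x̄₁−x̄₂) = σ²(1/n₁ + 1/(k·n₁)) = σ²·(k+1)/(k·n₁).
So n₁ = (1 + 1/k)·((z_{α/2} + z_β)/d)² = 1.500 × (3.083/0.64)².
n₁ = 1.500 × 23.21 = 34.8.
Round up: n₁ = 35, giving n₂ = 2 × 35 = 70.

n₁ = 35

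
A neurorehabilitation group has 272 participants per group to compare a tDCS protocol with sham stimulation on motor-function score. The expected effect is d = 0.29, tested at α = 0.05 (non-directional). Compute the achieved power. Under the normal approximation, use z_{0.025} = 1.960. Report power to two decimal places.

power ≈ 0.92

For two equal groups, power = Φ(d·√(n/2) − z_{α/2}).
d·√(n/2) = 0.29 × √(272/2) = 0.29 × 11.662 = 3.382.
z_β = 3.382 − 1.960 = 1.422.
Power = Φ(1.422) = 0.922.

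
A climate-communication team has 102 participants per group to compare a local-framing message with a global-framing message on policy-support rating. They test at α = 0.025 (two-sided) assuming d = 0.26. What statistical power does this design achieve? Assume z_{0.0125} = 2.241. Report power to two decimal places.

For two equal groups, power = Φ(d·√(n/2) − z_{α/2}).
d·√(n/2) = 0.26 × √(102/2) = 0.26 × 7.141 = 1.857.
z_β = 1.857 − 2.241 = -0.384.
Power = Φ(-0.384) = 0.350.

power ≈ 0.35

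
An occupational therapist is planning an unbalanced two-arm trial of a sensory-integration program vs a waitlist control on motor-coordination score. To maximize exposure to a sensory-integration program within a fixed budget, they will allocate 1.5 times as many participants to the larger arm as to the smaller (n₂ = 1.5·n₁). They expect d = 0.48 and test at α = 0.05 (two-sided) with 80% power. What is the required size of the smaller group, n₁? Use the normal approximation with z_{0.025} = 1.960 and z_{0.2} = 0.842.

n₁ = 57

With allocation ratio k = n₂/n₁ = 1.5, Var(x̄₁−x̄₂) = σ²(1/n₁ + 1/(k·n₁)) = σ²·(k+1)/(k·n₁).
So n₁ = (1 + 1/k)·((z_{α/2} + z_β)/d)² = 1.667 × (2.802/0.48)².
n₁ = 1.667 × 34.08 = 56.8.
Round up: n₁ = 57, giving n₂ = ⌈1.5 × 57⌉ = ⌈85.5⌉ = 86.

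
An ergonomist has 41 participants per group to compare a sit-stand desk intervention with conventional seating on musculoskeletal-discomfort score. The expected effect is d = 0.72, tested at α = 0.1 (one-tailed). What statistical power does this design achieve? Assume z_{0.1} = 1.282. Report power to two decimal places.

For two equal groups, power = Φ(d·√(n/2) − z_{α}).
d·√(n/2) = 0.72 × √(41/2) = 0.72 × 4.528 = 3.260.
z_β = 3.260 − 1.282 = 1.978.
Power = Φ(1.978) = 0.976.

power ≈ 0.98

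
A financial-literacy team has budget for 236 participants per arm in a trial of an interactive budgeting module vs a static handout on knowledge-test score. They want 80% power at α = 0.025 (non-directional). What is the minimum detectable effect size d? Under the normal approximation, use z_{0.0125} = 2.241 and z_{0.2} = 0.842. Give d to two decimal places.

For two independent groups of n = 236 each: d_min = (z_{α/2} + z_β)·√(2/n).
z-sum = 2.241 + 0.842 = 3.083.
d_min = 3.083 × √(2/236) = 3.083 × 0.0921 = 0.284.

d_min ≈ 0.28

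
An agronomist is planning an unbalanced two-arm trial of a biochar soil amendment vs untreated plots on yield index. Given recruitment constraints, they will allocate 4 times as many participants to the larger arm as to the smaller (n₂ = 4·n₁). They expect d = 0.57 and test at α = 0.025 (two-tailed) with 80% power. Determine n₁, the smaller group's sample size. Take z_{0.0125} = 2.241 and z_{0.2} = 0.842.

n₁ = 37

With allocation ratio k = n₂/n₁ = 4, Var(x̄₁−x̄₂) = σ²(1/n₁ + 1/(k·n₁)) = σ²·(k+1)/(k·n₁).
So n₁ = (1 + 1/k)·((z_{α/2} + z_β)/d)² = 1.250 × (3.083/0.57)².
n₁ = 1.250 × 29.25 = 36.6.
Round up: n₁ = 37, giving n₂ = 4 × 37 = 148.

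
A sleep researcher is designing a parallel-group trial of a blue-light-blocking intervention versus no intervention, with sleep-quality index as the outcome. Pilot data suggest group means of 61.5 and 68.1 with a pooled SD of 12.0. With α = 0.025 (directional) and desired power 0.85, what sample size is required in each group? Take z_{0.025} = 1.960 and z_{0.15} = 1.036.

Cohen's d = |M₁ − M₂| / SD_pooled = |61.5 − 68.1| / 12.0 = 6.6 / 12.0 = 0.550.
For two independent groups with equal n: n = 2·((z_{α} + z_β) / d)².
z_{α} + z_β = 1.960 + 1.036 = 2.996.
n = 2 × (2.996 / 0.550)² = 2 × 5.447² = 2 × 29.67 = 59.3.
Round up to the next whole participant.

n = 60 per group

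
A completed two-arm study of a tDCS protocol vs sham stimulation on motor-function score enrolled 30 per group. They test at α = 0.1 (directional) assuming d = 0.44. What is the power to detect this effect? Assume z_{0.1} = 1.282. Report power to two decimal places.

power ≈ 0.66

For two equal groups, power = Φ(d·√(n/2) − z_{α}).
d·√(n/2) = 0.44 × √(30/2) = 0.44 × 3.873 = 1.704.
z_β = 1.704 − 1.282 = 0.422.
Power = Φ(0.422) = 0.664.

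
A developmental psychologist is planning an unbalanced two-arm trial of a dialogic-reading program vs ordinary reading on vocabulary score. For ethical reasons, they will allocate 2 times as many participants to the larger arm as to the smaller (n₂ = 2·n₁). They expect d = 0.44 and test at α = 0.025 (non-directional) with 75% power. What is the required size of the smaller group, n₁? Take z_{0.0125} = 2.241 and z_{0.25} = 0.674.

With allocation ratio k = n₂/n₁ = 2, Var(x̄₁−x̄₂) = σ²(1/n₁ + 1/(k·n₁)) = σ²·(k+1)/(k·n₁).
So n₁ = (1 + 1/k)·((z_{α/2} + z_β)/d)² = 1.500 × (2.915/0.44)².
n₁ = 1.500 × 43.89 = 65.8.
Round up: n₁ = 66, giving n₂ = 2 × 66 = 132.

n₁ = 66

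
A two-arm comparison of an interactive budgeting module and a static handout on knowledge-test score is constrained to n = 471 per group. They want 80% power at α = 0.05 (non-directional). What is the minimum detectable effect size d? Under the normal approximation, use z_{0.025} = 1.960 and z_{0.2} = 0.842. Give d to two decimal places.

For two independent groups of n = 471 each: d_min = (z_{α/2} + z_β)·√(2/n).
z-sum = 1.960 + 0.842 = 2.802.
d_min = 2.802 × √(2/471) = 2.802 × 0.0652 = 0.183.

d_min ≈ 0.18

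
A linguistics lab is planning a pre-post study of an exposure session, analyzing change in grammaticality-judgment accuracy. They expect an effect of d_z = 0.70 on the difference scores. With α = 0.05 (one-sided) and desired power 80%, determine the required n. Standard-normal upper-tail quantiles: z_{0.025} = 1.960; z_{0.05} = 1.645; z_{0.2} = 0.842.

For a paired (one-sample on differences) test: n = ((z_{α} + z_β) / d)².
z_{α} + z_β = 1.645 + 0.842 = 2.487.
n = (2.487 / 0.70)² = 3.553² = 12.62.
Round up.

n = 13 pairs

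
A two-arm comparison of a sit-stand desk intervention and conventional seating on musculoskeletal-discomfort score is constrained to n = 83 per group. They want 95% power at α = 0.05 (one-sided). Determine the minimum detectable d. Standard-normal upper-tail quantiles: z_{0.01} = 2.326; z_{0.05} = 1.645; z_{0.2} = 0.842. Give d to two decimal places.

For two independent groups of n = 83 each: d_min = (z_{α} + z_β)·√(2/n).
z-sum = 1.645 + 1.645 = 3.290.
d_min = 3.290 × √(2/83) = 3.290 × 0.1552 = 0.511.

d_min ≈ 0.51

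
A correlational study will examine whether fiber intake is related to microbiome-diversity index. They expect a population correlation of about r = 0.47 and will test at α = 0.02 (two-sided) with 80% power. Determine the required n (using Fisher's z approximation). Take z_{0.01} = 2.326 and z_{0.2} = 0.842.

n = 42

Fisher's z: C = ½·ln((1+r)/(1−r)) = ½·ln(2.7736) = 0.5101.
n = ((z_{α/2} + z_β)/C)² + 3.
(2.326 + 0.842) / 0.5101 = 3.168 / 0.5101 = 6.211.
n = 6.211² + 3 = 38.57 + 3 = 41.6.
Round up.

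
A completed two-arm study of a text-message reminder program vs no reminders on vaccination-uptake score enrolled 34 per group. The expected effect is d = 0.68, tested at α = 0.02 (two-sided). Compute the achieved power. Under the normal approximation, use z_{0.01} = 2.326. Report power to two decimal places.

For two equal groups, power = Φ(d·√(n/2) − z_{α/2}).
d·√(n/2) = 0.68 × √(34/2) = 0.68 × 4.123 = 2.804.
z_β = 2.804 − 2.326 = 0.478.
Power = Φ(0.478) = 0.684.

power ≈ 0.68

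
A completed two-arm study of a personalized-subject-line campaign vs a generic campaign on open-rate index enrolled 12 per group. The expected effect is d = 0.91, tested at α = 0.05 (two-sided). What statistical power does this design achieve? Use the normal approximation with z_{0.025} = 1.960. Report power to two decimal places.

For two equal groups, power = Φ(d·√(n/2) − z_{α/2}).
d·√(n/2) = 0.91 × √(12/2) = 0.91 × 2.449 = 2.229.
z_β = 2.229 − 1.960 = 0.269.
Power = Φ(0.269) = 0.606.

power ≈ 0.61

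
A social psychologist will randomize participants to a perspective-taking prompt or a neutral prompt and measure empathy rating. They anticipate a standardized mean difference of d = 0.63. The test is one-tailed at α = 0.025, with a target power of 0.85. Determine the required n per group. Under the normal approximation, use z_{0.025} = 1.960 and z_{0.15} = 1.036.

For two independent groups with equal n: n = 2·((z_{α} + z_β) / d)².
z_{α} + z_β = 1.960 + 1.036 = 2.996.
n = 2 × (2.996 / 0.63)² = 2 × 4.756² = 2 × 22.62 = 45.2.
Round up to the next whole participant.

n = 46 per group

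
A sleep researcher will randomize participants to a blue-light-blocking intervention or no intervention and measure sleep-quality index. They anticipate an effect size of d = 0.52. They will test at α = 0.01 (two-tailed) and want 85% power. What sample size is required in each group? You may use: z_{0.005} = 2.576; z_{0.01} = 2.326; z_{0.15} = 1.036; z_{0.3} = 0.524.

For two independent groups with equal n: n = 2·((z_{α/2} + z_β) / d)².
z_{α/2} + z_β = 2.576 + 1.036 = 3.612.
n = 2 × (3.612 / 0.52)² = 2 × 6.946² = 2 × 48.25 = 96.5.
Round up to the next whole participant.

n = 97 per group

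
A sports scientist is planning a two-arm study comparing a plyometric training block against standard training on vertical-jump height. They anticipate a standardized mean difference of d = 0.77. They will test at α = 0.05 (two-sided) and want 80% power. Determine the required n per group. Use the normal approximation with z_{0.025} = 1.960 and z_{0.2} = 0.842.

n = 27 per group

For two independent groups with equal n: n = 2·((z_{α/2} + z_β) / d)².
z_{α/2} + z_β = 1.960 + 0.842 = 2.802.
n = 2 × (2.802 / 0.77)² = 2 × 3.639² = 2 × 13.24 = 26.5.
Round up to the next whole participant.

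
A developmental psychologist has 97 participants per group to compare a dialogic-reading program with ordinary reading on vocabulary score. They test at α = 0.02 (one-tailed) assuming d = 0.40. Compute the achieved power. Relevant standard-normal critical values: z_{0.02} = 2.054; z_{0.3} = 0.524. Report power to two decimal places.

For two equal groups, power = Φ(d·√(n/2) − z_{α}).
d·√(n/2) = 0.40 × √(97/2) = 0.40 × 6.964 = 2.786.
z_β = 2.786 − 2.054 = 0.732.
Power = Φ(0.732) = 0.768.

power ≈ 0.77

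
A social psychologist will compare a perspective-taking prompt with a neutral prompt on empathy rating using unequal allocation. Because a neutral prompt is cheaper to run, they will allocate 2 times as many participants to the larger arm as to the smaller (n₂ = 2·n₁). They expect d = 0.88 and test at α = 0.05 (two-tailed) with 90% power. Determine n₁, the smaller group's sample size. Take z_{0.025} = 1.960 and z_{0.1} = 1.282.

n₁ = 21

With allocation ratio k = n₂/n₁ = 2, Var(x̄₁−x̄₂) = σ²(1/n₁ + 1/(k·n₁)) = σ²·(k+1)/(k·n₁).
So n₁ = (1 + 1/k)·((z_{α/2} + z_β)/d)² = 1.500 × (3.242/0.88)².
n₁ = 1.500 × 13.57 = 20.4.
Round up: n₁ = 21, giving n₂ = 2 × 21 = 42.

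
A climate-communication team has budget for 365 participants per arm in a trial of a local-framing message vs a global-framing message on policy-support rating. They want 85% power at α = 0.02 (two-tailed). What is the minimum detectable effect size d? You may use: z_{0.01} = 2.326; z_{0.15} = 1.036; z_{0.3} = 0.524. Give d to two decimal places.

For two independent groups of n = 365 each: d_min = (z_{α/2} + z_β)·√(2/n).
z-sum = 2.326 + 1.036 = 3.362.
d_min = 3.362 × √(2/365) = 3.362 × 0.0740 = 0.249.

d_min ≈ 0.25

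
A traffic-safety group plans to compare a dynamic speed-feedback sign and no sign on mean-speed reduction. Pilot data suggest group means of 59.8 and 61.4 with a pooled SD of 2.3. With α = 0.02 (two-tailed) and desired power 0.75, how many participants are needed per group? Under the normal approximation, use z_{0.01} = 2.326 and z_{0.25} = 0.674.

n = 38 per group

Cohen's d = |M₁ − M₂| / SD_pooled = |59.8 − 61.4| / 2.3 = 1.6 / 2.3 = 0.696.
For two independent groups with equal n: n = 2·((z_{α/2} + z_β) / d)².
z_{α/2} + z_β = 2.326 + 0.674 = 3.000.
n = 2 × (3.000 / 0.696)² = 2 × 4.310² = 2 × 18.58 = 37.2.
Round up to the next whole participant.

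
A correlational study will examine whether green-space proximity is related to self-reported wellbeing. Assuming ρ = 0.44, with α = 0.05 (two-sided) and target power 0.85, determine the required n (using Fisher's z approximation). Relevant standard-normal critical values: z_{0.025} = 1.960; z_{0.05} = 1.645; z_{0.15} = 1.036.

Fisher's z: C = ½·ln((1+r)/(1−r)) = ½·ln(2.5714) = 0.4722.
n = ((z_{α/2} + z_β)/C)² + 3.
(1.960 + 1.036) / 0.4722 = 2.996 / 0.4722 = 6.345.
n = 6.345² + 3 = 40.26 + 3 = 43.3.
Round up.

n = 44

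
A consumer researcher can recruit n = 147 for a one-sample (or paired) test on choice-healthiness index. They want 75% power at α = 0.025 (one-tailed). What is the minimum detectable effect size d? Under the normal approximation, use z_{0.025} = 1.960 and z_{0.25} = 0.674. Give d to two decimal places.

For a single sample (or paired design) of n = 147: d_min = (z_{α} + z_β)/√n.
z-sum = 1.960 + 0.674 = 2.634.
d_min = 2.634 / √147 = 2.634 / 12.124 = 0.217.

d_min ≈ 0.22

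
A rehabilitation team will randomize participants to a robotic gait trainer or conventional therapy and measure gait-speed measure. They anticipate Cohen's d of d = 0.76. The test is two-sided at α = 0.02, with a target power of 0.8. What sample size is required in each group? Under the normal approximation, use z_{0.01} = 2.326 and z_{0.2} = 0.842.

n = 35 per group

For two independent groups with equal n: n = 2·((z_{α/2} + z_β) / d)².
z_{α/2} + z_β = 2.326 + 0.842 = 3.168.
n = 2 × (3.168 / 0.76)² = 2 × 4.168² = 2 × 17.38 = 34.8.
Round up to the next whole participant.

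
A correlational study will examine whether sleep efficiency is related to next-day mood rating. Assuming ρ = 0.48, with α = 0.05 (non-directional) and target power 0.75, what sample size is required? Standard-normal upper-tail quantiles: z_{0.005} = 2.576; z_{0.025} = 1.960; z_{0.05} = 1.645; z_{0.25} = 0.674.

Fisher's z: C = ½·ln((1+r)/(1−r)) = ½·ln(2.8462) = 0.5230.
n = ((z_{α/2} + z_β)/C)² + 3.
(1.960 + 0.674) / 0.5230 = 2.634 / 0.5230 = 5.036.
n = 5.036² + 3 = 25.36 + 3 = 28.4.
Round up.

n = 29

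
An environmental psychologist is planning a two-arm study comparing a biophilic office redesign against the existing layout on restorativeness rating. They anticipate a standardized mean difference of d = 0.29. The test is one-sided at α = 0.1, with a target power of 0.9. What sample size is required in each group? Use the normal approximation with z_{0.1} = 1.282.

n = 157 per group

For two independent groups with equal n: n = 2·((z_{α} + z_β) / d)².
z_{α} + z_β = 1.282 + 1.282 = 2.564.
n = 2 × (2.564 / 0.29)² = 2 × 8.841² = 2 × 78.17 = 156.3.
Round up to the next whole participant.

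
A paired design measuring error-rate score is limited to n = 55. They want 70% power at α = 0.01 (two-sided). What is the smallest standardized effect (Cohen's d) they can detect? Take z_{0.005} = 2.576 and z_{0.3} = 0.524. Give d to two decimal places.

For a single sample (or paired design) of n = 55: d_min = (z_{α/2} + z_β)/√n.
z-sum = 2.576 + 0.524 = 3.100.
d_min = 3.100 / √55 = 3.100 / 7.416 = 0.418.

d_min ≈ 0.42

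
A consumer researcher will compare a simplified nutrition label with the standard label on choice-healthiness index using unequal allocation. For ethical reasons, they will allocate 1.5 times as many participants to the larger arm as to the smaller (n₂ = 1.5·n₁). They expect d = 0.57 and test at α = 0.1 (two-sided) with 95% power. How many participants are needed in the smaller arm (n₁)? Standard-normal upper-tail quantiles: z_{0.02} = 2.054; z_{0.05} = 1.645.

With allocation ratio k = n₂/n₁ = 1.5, Var(x̄₁−x̄₂) = σ²(1/n₁ + 1/(k·n₁)) = σ²·(k+1)/(k·n₁).
So n₁ = (1 + 1/k)·((z_{α/2} + z_β)/d)² = 1.667 × (3.290/0.57)².
n₁ = 1.667 × 33.32 = 55.5.
Round up: n₁ = 56, giving n₂ = 1.5 × 56 = 84.

n₁ = 56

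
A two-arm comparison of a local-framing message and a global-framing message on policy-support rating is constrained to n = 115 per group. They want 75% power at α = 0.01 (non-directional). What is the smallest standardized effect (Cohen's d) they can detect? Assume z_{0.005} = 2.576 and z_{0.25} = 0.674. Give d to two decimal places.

For two independent groups of n = 115 each: d_min = (z_{α/2} + z_β)·√(2/n).
z-sum = 2.576 + 0.674 = 3.250.
d_min = 3.250 × √(2/115) = 3.250 × 0.1319 = 0.429.

d_min ≈ 0.43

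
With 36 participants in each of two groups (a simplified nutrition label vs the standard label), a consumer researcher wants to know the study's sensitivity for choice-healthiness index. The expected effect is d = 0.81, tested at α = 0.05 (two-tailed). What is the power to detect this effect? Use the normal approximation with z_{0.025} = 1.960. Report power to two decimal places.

power ≈ 0.93

For two equal groups, power = Φ(d·√(n/2) − z_{α/2}).
d·√(n/2) = 0.81 × √(36/2) = 0.81 × 4.243 = 3.437.
z_β = 3.437 − 1.960 = 1.477.
Power = Φ(1.477) = 0.930.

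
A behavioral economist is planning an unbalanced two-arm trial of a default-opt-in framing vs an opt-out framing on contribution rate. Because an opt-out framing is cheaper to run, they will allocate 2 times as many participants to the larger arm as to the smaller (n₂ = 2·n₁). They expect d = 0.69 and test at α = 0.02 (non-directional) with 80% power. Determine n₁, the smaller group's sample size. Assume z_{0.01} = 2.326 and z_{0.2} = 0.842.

With allocation ratio k = n₂/n₁ = 2, Var(x̄₁−x̄₂) = σ²(1/n₁ + 1/(k·n₁)) = σ²·(k+1)/(k·n₁).
So n₁ = (1 + 1/k)·((z_{α/2} + z_β)/d)² = 1.500 × (3.168/0.69)².
n₁ = 1.500 × 21.08 = 31.6.
Round up: n₁ = 32, giving n₂ = 2 × 32 = 64.

n₁ = 32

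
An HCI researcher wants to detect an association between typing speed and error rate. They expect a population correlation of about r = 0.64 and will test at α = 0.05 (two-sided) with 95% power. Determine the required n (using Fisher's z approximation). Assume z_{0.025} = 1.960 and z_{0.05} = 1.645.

Fisher's z: C = ½·ln((1+r)/(1−r)) = ½·ln(4.5556) = 0.7582.
n = ((z_{α/2} + z_β)/C)² + 3.
(1.960 + 1.645) / 0.7582 = 3.605 / 0.7582 = 4.755.
n = 4.755² + 3 = 22.61 + 3 = 25.6.
Round up.

n = 26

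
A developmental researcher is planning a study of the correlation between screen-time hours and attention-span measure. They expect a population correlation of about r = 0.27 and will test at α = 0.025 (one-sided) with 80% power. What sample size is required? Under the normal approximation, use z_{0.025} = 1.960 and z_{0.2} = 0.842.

n = 106

Fisher's z: C = ½·ln((1+r)/(1−r)) = ½·ln(1.7397) = 0.2769.
n = ((z_{α} + z_β)/C)² + 3.
(1.960 + 0.842) / 0.2769 = 2.802 / 0.2769 = 10.119.
n = 10.119² + 3 = 102.40 + 3 = 105.4.
Round up.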